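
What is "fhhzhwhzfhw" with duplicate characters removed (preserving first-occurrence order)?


Input: 'fhhzhwhzfhw'
Operation: keep first occurrence of each character
Scan: s[0]='f' new -> keep; s[1]='h' new -> keep; s[2]='h' seen -> skip; s[3]='z' new -> keep; s[4]='h' seen -> skip; s[5]='w' new -> keep; s[6]='h' seen -> skip; s[7]='z' seen -> skip; s[8]='f' seen -> skip; s[9]='h' seen -> skip; s[10]='w' seen -> skip
Result: fhzw


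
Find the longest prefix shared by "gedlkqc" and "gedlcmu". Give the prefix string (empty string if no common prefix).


String 1: 'gedlkqc'
String 2: 'gedlcmu'
Compare position by position:
pos 0: 'g' vs 'g' match
pos 1: 'e' vs 'e' match
pos 2: 'd' vs 'd' match
pos 3: 'l' vs 'l' match
pos 4: 'k' vs 'c' differ -> stop
Longest common prefix: "gedl" (length 4)


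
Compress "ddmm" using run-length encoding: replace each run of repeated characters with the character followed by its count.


Input: 'ddmm'
Operation: identify consecutive runs
Runs: 'dd' -> d2, 'mm' -> m2
Encoded: d2m2


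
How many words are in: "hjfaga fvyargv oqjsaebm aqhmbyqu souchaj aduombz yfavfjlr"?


Input string: 'hjfaga fvyargv oqjsaebm aqhmbyqu souchaj aduombz yfavfjlr'
Operation: split by spaces
Words found: 'hjfaga', 'fvyargv', 'oqjsaebm', 'aqhmbyqu', 'souchaj', 'aduombz', 'yfavfjlr'
Word count: 7


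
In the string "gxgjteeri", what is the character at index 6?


Input string: 'gxgjteeri'
Operation: get character at index 6
Index mapping: s[0]='g', s[1]='x', s[2]='g', s[3]='j', s[4]='t', s[5]='e', s[6]='e'
Result: 'e'


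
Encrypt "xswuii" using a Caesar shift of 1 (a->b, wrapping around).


Input: 'xswuii', shift = 1
Operation: for each letter, (position + 1) mod 26
Mapping: 'x'(23+1=24)->'y', 's'(18+1=19)->'t', 'w'(22+1=23)->'x', 'u'(20+1=21)->'v', 'i'(8+1=9)->'j', 'i'(8+1=9)->'j'
Result: ytxvjj


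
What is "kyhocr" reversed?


Input string: 'kyhocr'
Operation: reverse character order
Original order: 'k' -> 'y' -> 'h' -> 'o' -> 'c' -> 'r'
Reversed order: 'r' -> 'c' -> 'o' -> 'h' -> 'y' -> 'k'
Result: rcohyk


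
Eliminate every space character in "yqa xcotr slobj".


Input string: 'yqa xcotr slobj'
Operation: remove all spaces
Words: 'yqa', 'xcotr', 'slobj'
Join without spaces: yqaxcotrslobj


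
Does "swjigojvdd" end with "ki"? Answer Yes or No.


Input string: 'swjigojvdd'
Suffix to check: 'ki'
Last 2 characters of input: 'dd'
Match: False
Result: No


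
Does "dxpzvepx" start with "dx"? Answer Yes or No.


Input string: 'dxpzvepx'
Prefix to check: 'dx'
First 2 characters of input: 'dx'
Match: True
Result: Yes


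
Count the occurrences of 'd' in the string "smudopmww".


Input string: 'smudopmww'
Target character: 'd'
Scan each position: s[3]='d'
Matches found at indices: 3
Total: 1


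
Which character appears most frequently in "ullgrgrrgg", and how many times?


Input: 'ullgrgrrgg'
Operation: tally each character
Counts: 'g':4, 'l':2, 'r':3, 'u':1
Maximum: 'g' appears 4 times


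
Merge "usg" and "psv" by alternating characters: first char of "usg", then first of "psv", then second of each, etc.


String 1: 'usg'
String 2: 'psv'
Operation: alternate characters
Pairs: 'u'+'p', 's'+'s', 'g'+'v'
Result: upssgv


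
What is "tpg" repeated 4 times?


Input string: 'tpg'
Operation: repeat 4 times
Concatenation: 'tpg' + 'tpg' + 'tpg' + 'tpg'
Result: tpgtpgtpgtpg


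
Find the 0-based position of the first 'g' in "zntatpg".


Input string: 'zntatpg'
Target: 'g'
Scanning left to right: s[0]='z', s[1]='n', s[2]='t', s[3]='a', s[4]='t', s[5]='p', s[6]='g'
First match at index: 6


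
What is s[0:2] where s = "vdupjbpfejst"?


Input string: 'vdupjbpfejst'
Operation: slice [0:2]
Extract characters: s[0]='v', s[1]='d'
Result: vd


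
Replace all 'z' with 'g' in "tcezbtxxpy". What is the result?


Input string: 'tcezbtxxpy'
Operation: replace 'z' with 'g'
Positions of 'z': 3
After replacement: tcegbtxxpy


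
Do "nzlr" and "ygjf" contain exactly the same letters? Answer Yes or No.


String 1: 'nzlr' -> sorted: 'lnrz'
String 2: 'ygjf' -> sorted: 'fgjy'
Compare sorted forms: 'lnrz' != 'fgjy'
Anagram: No


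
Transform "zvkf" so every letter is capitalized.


Input string: 'zvkf'
Operation: convert each letter to uppercase
Mapping: 'z'->'Z', 'v'->'V', 'k'->'K', 'f'->'F'
Result: ZVKF


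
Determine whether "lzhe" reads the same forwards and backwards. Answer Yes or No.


Input string: 'lzhe'
Reversed: 'ehzl'
Compare pairs: s[0]='l' vs s[3]='e' (mismatch), s[1]='z' vs s[2]='h' (mismatch)
Palindrome: No


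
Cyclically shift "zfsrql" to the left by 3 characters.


Input: 'zfsrql', shift = 3
Operation: split at index 3 and swap parts
Front part s[0:3] = 'zfs'
Back part s[3:] = 'rql'
Rotated = back + front = 'rql' + 'zfs'
Result: rqlzfs


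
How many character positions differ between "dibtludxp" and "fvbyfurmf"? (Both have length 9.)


String 1: 'dibtludxp'
String 2: 'fvbyfurmf'
Compare each position: pos 0: 'd'!='f', pos 1: 'i'!='v', pos 2: 'b'=='b', pos 3: 't'!='y', pos 4: 'l'!='f', pos 5: 'u'=='u', pos 6: 'd'!='r', pos 7: 'x'!='m', pos 8: 'p'!='f'
Differing positions: 7
Hamming distance: 7


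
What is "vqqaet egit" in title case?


Input string: 'vqqaet egit'
Operation: capitalize first letter of each word
Word transformations: 'vqqaet'->'Vqqaet', 'egit'->'Egit'
Result: Vqqaet Egit


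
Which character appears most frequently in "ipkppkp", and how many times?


Input: 'ipkppkp'
Operation: tally each character
Counts: 'i':1, 'k':2, 'p':4
Maximum: 'p' appears 4 times


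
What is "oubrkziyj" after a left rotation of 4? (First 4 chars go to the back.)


Input: 'oubrkziyj', shift = 4
Operation: split at index 4 and swap parts
Front part s[0:4] = 'oubr'
Back part s[4:] = 'kziyj'
Rotated = back + front = 'kziyj' + 'oubr'
Result: kziyjoubr


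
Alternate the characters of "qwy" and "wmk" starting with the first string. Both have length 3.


String 1: 'qwy'
String 2: 'wmk'
Operation: alternate characters
Pairs: 'q'+'w', 'w'+'m', 'y'+'k'
Result: qwwmyk


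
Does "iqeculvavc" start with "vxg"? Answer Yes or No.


Input string: 'iqeculvavc'
Prefix to check: 'vxg'
First 3 characters of input: 'iqe'
Match: False
Result: No


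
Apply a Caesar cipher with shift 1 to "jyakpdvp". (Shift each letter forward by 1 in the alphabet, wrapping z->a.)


Input: 'jyakpdvp', shift = 1
Operation: for each letter, (position + 1) mod 26
Mapping: 'j'(9+1=10)->'k', 'y'(24+1=25)->'z', 'a'(0+1=1)->'b', 'k'(10+1=11)->'l', 'p'(15+1=16)->'q', 'd'(3+1=4)->'e', 'v'(21+1=22)->'w', 'p'(15+1=16)->'q'
Result: kzblqewq


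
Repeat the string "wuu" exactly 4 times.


Input string: 'wuu'
Operation: repeat 4 times
Concatenation: 'wuu' + 'wuu' + 'wuu' + 'wuu'
Result: wuuwuuwuuwuu


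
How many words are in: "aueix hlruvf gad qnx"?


Input string: 'aueix hlruvf gad qnx'
Operation: split by spaces
Words found: 'aueix', 'hlruvf', 'gad', 'qnx'
Word count: 4


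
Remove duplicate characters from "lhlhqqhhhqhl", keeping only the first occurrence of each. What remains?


Input: 'lhlhqqhhhqhl'
Operation: keep first occurrence of each character
Scan: s[0]='l' new -> keep; s[1]='h' new -> keep; s[2]='l' seen -> skip; s[3]='h' seen -> skip; s[4]='q' new -> keep; s[5]='q' seen -> skip; s[6]='h' seen -> skip; s[7]='h' seen -> skip; s[8]='h' seen -> skip; s[9]='q' seen -> skip; s[10]='h' seen -> skip; s[11]='l' seen -> skip
Result: lhq


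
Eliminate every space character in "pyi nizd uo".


Input string: 'pyi nizd uo'
Operation: remove all spaces
Words: 'pyi', 'nizd', 'uo'
Join without spaces: pyinizduo


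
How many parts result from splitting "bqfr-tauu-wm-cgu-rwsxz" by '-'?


Input string: 'bqfr-tauu-wm-cgu-rwsxz'
Delimiter: '-'
Split result: 'bqfr', 'tauu', 'wm', 'cgu', 'rwsxz'
Number of parts: 5


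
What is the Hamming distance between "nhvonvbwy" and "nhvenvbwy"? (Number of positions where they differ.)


String 1: 'nhvonvbwy'
String 2: 'nhvenvbwy'
Compare each position: pos 0: 'n'=='n', pos 1: 'h'=='h', pos 2: 'v'=='v', pos 3: 'o'!='e', pos 4: 'n'=='n', pos 5: 'v'=='v', pos 6: 'b'=='b', pos 7: 'w'=='w', pos 8: 'y'=='y'
Differing positions: 1
Hamming distance: 1


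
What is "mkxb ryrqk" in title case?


Input string: 'mkxb ryrqk'
Operation: capitalize first letter of each word
Word transformations: 'mkxb'->'Mkxb', 'ryrqk'->'Ryrqk'
Result: Mkxb Ryrqk


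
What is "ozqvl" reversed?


Input string: 'ozqvl'
Operation: reverse character order
Original order: 'o' -> 'z' -> 'q' -> 'v' -> 'l'
Reversed order: 'l' -> 'v' -> 'q' -> 'z' -> 'o'
Result: lvqzo


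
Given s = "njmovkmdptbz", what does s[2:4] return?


Input string: 'njmovkmdptbz'
Operation: slice [2:4]
Extract characters: s[2]='m', s[3]='o'
Result: mo


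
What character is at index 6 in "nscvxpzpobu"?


Input string: 'nscvxpzpobu'
Operation: get character at index 6
Index mapping: s[0]='n', s[1]='s', s[2]='c', s[3]='v', s[4]='x', s[5]='p', s[6]='z'
Result: 'z'


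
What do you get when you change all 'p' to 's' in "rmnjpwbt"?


Input string: 'rmnjpwbt'
Operation: replace 'p' with 's'
Positions of 'p': 4
After replacement: rmnjswbt


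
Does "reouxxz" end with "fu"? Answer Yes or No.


Input string: 'reouxxz'
Suffix to check: 'fu'
Last 2 characters of input: 'xz'
Match: False
Result: No


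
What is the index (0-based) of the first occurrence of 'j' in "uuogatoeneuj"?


Input string: 'uuogatoeneuj'
Target: 'j'
Scanning left to right: s[0]='u', s[1]='u', s[2]='o', s[3]='g', s[4]='a', s[5]='t', s[6]='o', s[7]='e', s[8]='n', s[9]='e', s[10]='u', s[11]='j'
First match at index: 11


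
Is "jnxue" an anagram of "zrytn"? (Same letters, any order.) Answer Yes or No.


String 1: 'zrytn' -> sorted: 'nrtyz'
String 2: 'jnxue' -> sorted: 'ejnux'
Compare sorted forms: 'nrtyz' != 'ejnux'
Anagram: No


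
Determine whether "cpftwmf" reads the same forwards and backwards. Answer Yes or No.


Input string: 'cpftwmf'
Reversed: 'fmwtfpc'
Compare pairs: s[0]='c' vs s[6]='f' (mismatch), s[1]='p' vs s[5]='m' (mismatch), s[2]='f' vs s[4]='w' (mismatch)
Palindrome: No


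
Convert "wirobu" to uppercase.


Input string: 'wirobu'
Operation: convert each letter to uppercase
Mapping: 'w'->'W', 'i'->'I', 'r'->'R', 'o'->'O', 'b'->'B', 'u'->'U'
Result: WIROBU


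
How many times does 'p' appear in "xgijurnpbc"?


Input string: 'xgijurnpbc'
Target character: 'p'
Scan each position: s[7]='p'
Matches found at indices: 7
Total: 1


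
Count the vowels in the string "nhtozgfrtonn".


Input string: 'nhtozgfrtonn'
Operation: count vowels (a, e, i, o, u)
Scan: s[0]='n', s[1]='h', s[2]='t', s[3]='o' (vowel), s[4]='z', s[5]='g', s[6]='f', s[7]='r', s[8]='t', s[9]='o' (vowel), s[10]='n', s[11]='n'
Vowels found: 2
Result: 2


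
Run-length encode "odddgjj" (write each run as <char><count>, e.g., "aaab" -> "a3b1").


Input: 'odddgjj'
Operation: identify consecutive runs
Runs: 'o' -> o1, 'ddd' -> d3, 'g' -> g1, 'jj' -> j2
Encoded: o1d3g1j2


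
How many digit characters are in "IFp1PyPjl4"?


Input string: 'IFp1PyPjl4'
Operation: count digit characters (0-9)
Scan: 'I', 'F', 'p', '1'(digit), 'P', 'y', 'P', 'j', 'l', '4'(digit)
Digits found: 2
Result: 2


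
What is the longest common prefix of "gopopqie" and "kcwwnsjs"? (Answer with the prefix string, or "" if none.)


String 1: 'gopopqie'
String 2: 'kcwwnsjs'
Compare position by position:
pos 0: 'g' vs 'k' differ -> stop
Longest common prefix: "" (length 0)


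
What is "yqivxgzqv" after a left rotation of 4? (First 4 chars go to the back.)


Input: 'yqivxgzqv', shift = 4
Operation: split at index 4 and swap parts
Front part s[0:4] = 'yqiv'
Back part s[4:] = 'xgzqv'
Rotated = back + front = 'xgzqv' + 'yqiv'
Result: xgzqvyqiv


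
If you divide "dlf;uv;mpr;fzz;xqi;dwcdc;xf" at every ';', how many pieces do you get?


Input string: 'dlf;uv;mpr;fzz;xqi;dwcdc;xf'
Delimiter: ';'
Split result: 'dlf', 'uv', 'mpr', 'fzz', 'xqi', 'dwcdc', 'xf'
Number of parts: 7


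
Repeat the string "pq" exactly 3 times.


Input string: 'pq'
Operation: repeat 3 times
Concatenation: 'pq' + 'pq' + 'pq'
Result: pqpqpq


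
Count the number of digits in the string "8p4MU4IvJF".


Input string: '8p4MU4IvJF'
Operation: count digit characters (0-9)
Scan: '8'(digit), 'p', '4'(digit), 'M', 'U', '4'(digit), 'I', 'v', 'J', 'F'
Digits found: 3
Result: 3


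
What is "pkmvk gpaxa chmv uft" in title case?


Input string: 'pkmvk gpaxa chmv uft'
Operation: capitalize first letter of each word
Word transformations: 'pkmvk'->'Pkmvk', 'gpaxa'->'Gpaxa', 'chmv'->'Chmv', 'uft'->'Uft'
Result: Pkmvk Gpaxa Chmv Uft


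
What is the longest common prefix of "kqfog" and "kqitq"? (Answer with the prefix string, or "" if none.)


String 1: 'kqfog'
String 2: 'kqitq'
Compare position by position:
pos 0: 'k' vs 'k' match
pos 1: 'q' vs 'q' match
pos 2: 'f' vs 'i' differ -> stop
Longest common prefix: "kq" (length 2)


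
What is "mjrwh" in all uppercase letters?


Input string: 'mjrwh'
Operation: convert each letter to uppercase
Mapping: 'm'->'M', 'j'->'J', 'r'->'R', 'w'->'W', 'h'->'H'
Result: MJRWH


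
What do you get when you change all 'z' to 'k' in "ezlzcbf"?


Input string: 'ezlzcbf'
Operation: replace 'z' with 'k'
Positions of 'z': 1, 3
After replacement: eklkcbf


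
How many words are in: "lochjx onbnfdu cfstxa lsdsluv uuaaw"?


Input string: 'lochjx onbnfdu cfstxa lsdsluv uuaaw'
Operation: split by spaces
Words found: 'lochjx', 'onbnfdu', 'cfstxa', 'lsdsluv', 'uuaaw'
Word count: 5


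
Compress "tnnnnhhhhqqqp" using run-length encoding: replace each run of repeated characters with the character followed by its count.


Input: 'tnnnnhhhhqqqp'
Operation: identify consecutive runs
Runs: 't' -> t1, 'nnnn' -> n4, 'hhhh' -> h4, 'qqq' -> q3, 'p' -> p1
Encoded: t1n4h4q3p1


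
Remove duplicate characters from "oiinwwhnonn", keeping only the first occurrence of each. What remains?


Input: 'oiinwwhnonn'
Operation: keep first occurrence of each character
Scan: s[0]='o' new -> keep; s[1]='i' new -> keep; s[2]='i' seen -> skip; s[3]='n' new -> keep; s[4]='w' new -> keep; s[5]='w' seen -> skip; s[6]='h' new -> keep; s[7]='n' seen -> skip; s[8]='o' seen -> skip; s[9]='n' seen -> skip; s[10]='n' seen -> skip
Result: oinwh


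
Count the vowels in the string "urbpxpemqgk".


Input string: 'urbpxpemqgk'
Operation: count vowels (a, e, i, o, u)
Scan: s[0]='u' (vowel), s[1]='r', s[2]='b', s[3]='p', s[4]='x', s[5]='p', s[6]='e' (vowel), s[7]='m', s[8]='q', s[9]='g', s[10]='k'
Vowels found: 2
Result: 2


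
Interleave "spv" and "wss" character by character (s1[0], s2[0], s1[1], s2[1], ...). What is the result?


String 1: 'spv'
String 2: 'wss'
Operation: alternate characters
Pairs: 's'+'w', 'p'+'s', 'v'+'s'
Result: swpsvs


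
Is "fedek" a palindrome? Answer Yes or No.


Input string: 'fedek'
Reversed: 'kedef'
Compare pairs: s[0]='f' vs s[4]='k' (mismatch), s[1]='e' vs s[3]='e' (match)
Palindrome: No


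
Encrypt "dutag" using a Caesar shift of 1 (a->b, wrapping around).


Input: 'dutag', shift = 1
Operation: for each letter, (position + 1) mod 26
Mapping: 'd'(3+1=4)->'e', 'u'(20+1=21)->'v', 't'(19+1=20)->'u', 'a'(0+1=1)->'b', 'g'(6+1=7)->'h'
Result: evubh


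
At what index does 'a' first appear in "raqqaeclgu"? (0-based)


Input string: 'raqqaeclgu'
Target: 'a'
Scanning left to right: s[0]='r', s[1]='a'
First match at index: 1


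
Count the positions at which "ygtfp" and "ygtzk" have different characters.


String 1: 'ygtfp'
String 2: 'ygtzk'
Compare each position: pos 0: 'y'=='y', pos 1: 'g'=='g', pos 2: 't'=='t', pos 3: 'f'!='z', pos 4: 'p'!='k'
Differing positions: 2
Hamming distance: 2


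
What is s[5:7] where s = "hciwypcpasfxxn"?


Input string: 'hciwypcpasfxxn'
Operation: slice [5:7]
Extract characters: s[5]='p', s[6]='c'
Result: pc


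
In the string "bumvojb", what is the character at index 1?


Input string: 'bumvojb'
Operation: get character at index 1
Index mapping: s[0]='b', s[1]='u'
Result: 'u'


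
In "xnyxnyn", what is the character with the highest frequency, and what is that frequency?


Input: 'xnyxnyn'
Operation: tally each character
Counts: 'n':3, 'x':2, 'y':2
Maximum: 'n' appears 3 times


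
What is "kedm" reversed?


Input string: 'kedm'
Operation: reverse character order
Original order: 'k' -> 'e' -> 'd' -> 'm'
Reversed order: 'm' -> 'd' -> 'e' -> 'k'
Result: mdek


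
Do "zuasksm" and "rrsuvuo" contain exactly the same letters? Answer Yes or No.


String 1: 'zuasksm' -> sorted: 'akmssuz'
String 2: 'rrsuvuo' -> sorted: 'orrsuuv'
Compare sorted forms: 'akmssuz' != 'orrsuuv'
Anagram: No


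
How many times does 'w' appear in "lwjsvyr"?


Input string: 'lwjsvyr'
Target character: 'w'
Scan each position: s[1]='w'
Matches found at indices: 1
Total: 1


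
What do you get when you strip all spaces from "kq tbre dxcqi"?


Input string: 'kq tbre dxcqi'
Operation: remove all spaces
Words: 'kq', 'tbre', 'dxcqi'
Join without spaces: kqtbredxcqi


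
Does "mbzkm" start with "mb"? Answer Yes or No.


Input string: 'mbzkm'
Prefix to check: 'mb'
First 2 characters of input: 'mb'
Match: True
Result: Yes


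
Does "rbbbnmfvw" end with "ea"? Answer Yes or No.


Input string: 'rbbbnmfvw'
Suffix to check: 'ea'
Last 2 characters of input: 'vw'
Match: False
Result: No


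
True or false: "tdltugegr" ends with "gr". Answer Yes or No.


Input string: 'tdltugegr'
Suffix to check: 'gr'
Last 2 characters of input: 'gr'
Match: True
Result: Yes


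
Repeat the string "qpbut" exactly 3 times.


Input string: 'qpbut'
Operation: repeat 3 times
Concatenation: 'qpbut' + 'qpbut' + 'qpbut'
Result: qpbutqpbutqpbut


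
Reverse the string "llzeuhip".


Input string: 'llzeuhip'
Operation: reverse character order
Original order: 'l' -> 'l' -> 'z' -> 'e' -> 'u' -> 'h' -> 'i' -> 'p'
Reversed order: 'p' -> 'i' -> 'h' -> 'u' -> 'e' -> 'z' -> 'l' -> 'l'
Result: pihuezll


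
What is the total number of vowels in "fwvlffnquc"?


Input string: 'fwvlffnquc'
Operation: count vowels (a, e, i, o, u)
Scan: s[0]='f', s[1]='w', s[2]='v', s[3]='l', s[4]='f', s[5]='f', s[6]='n', s[7]='q', s[8]='u' (vowel), s[9]='c'
Vowels found: 1
Result: 1


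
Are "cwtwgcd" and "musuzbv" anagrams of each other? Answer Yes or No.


String 1: 'cwtwgcd' -> sorted: 'ccdgtww'
String 2: 'musuzbv' -> sorted: 'bmsuuvz'
Compare sorted forms: 'ccdgtww' != 'bmsuuvz'
Anagram: No


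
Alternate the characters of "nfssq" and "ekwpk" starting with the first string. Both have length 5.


String 1: 'nfssq'
String 2: 'ekwpk'
Operation: alternate characters
Pairs: 'n'+'e', 'f'+'k', 's'+'w', 's'+'p', 'q'+'k'
Result: nefkswspqk


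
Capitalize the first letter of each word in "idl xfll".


Input string: 'idl xfll'
Operation: capitalize first letter of each word
Word transformations: 'idl'->'Idl', 'xfll'->'Xfll'
Result: Idl Xfll


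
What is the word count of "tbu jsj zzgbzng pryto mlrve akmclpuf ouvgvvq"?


Input string: 'tbu jsj zzgbzng pryto mlrve akmclpuf ouvgvvq'
Operation: split by spaces
Words found: 'tbu', 'jsj', 'zzgbzng', 'pryto', 'mlrve', 'akmclpuf', 'ouvgvvq'
Word count: 7


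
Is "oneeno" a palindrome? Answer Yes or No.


Input string: 'oneeno'
Reversed: 'oneeno'
Compare pairs: s[0]='o' vs s[5]='o' (match), s[1]='n' vs s[4]='n' (match), s[2]='e' vs s[3]='e' (match)
Palindrome: Yes


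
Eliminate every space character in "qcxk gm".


Input string: 'qcxk gm'
Operation: remove all spaces
Words: 'qcxk', 'gm'
Join without spaces: qcxkgm


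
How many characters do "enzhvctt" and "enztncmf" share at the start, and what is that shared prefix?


String 1: 'enzhvctt'
String 2: 'enztncmf'
Compare position by position:
pos 0: 'e' vs 'e' match
pos 1: 'n' vs 'n' match
pos 2: 'z' vs 'z' match
pos 3: 'h' vs 't' differ -> stop
Longest common prefix: "enz" (length 3)


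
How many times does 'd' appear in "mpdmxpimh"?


Input string: 'mpdmxpimh'
Target character: 'd'
Scan each position: s[2]='d'
Matches found at indices: 2
Total: 1


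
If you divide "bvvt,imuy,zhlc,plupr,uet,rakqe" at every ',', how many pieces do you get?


Input string: 'bvvt,imuy,zhlc,plupr,uet,rakqe'
Delimiter: ','
Split result: 'bvvt', 'imuy', 'zhlc', 'plupr', 'uet', 'rakqe'
Number of parts: 6


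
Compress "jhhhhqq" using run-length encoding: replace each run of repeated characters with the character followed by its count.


Input: 'jhhhhqq'
Operation: identify consecutive runs
Runs: 'j' -> j1, 'hhhh' -> h4, 'qq' -> q2
Encoded: j1h4q2


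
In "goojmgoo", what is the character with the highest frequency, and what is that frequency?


Input: 'goojmgoo'
Operation: tally each character
Counts: 'g':2, 'j':1, 'm':1, 'o':4
Maximum: 'o' appears 4 times


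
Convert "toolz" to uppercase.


Input string: 'toolz'
Operation: convert each letter to uppercase
Mapping: 't'->'T', 'o'->'O', 'o'->'O', 'l'->'L', 'z'->'Z'
Result: TOOLZ


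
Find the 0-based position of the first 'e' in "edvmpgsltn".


Input string: 'edvmpgsltn'
Target: 'e'
Scanning left to right: s[0]='e'
First match at index: 0


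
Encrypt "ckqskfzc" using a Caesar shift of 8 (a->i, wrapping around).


Input: 'ckqskfzc', shift = 8
Operation: for each letter, (position + 8) mod 26
Mapping: 'c'(2+8=10)->'k', 'k'(10+8=18)->'s', 'q'(16+8=24)->'y', 's'(18+8=26, 26 mod 26=0)->'a', 'k'(10+8=18)->'s', 'f'(5+8=13)->'n', 'z'(25+8=33, 33 mod 26=7)->'h', 'c'(2+8=10)->'k'
Result: ksyasnhk


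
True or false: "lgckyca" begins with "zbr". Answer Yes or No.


Input string: 'lgckyca'
Prefix to check: 'zbr'
First 3 characters of input: 'lgc'
Match: False
Result: No


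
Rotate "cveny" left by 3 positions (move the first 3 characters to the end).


Input: 'cveny', shift = 3
Operation: split at index 3 and swap parts
Front part s[0:3] = 'cve'
Back part s[3:] = 'ny'
Rotated = back + front = 'ny' + 'cve'
Result: nycve


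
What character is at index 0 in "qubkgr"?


Input string: 'qubkgr'
Operation: get character at index 0
Index mapping: s[0]='q'
Result: 'q'


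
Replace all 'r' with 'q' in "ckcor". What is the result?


Input string: 'ckcor'
Operation: replace 'r' with 'q'
Positions of 'r': 4
After replacement: ckcoq


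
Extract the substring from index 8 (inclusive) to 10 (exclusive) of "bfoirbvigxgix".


Input string: 'bfoirbvigxgix'
Operation: slice [8:10]
Extract characters: s[8]='g', s[9]='x'
Result: gx


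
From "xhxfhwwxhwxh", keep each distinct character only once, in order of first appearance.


Input: 'xhxfhwwxhwxh'
Operation: keep first occurrence of each character
Scan: s[0]='x' new -> keep; s[1]='h' new -> keep; s[2]='x' seen -> skip; s[3]='f' new -> keep; s[4]='h' seen -> skip; s[5]='w' new -> keep; s[6]='w' seen -> skip; s[7]='x' seen -> skip; s[8]='h' seen -> skip; s[9]='w' seen -> skip; s[10]='x' seen -> skip; s[11]='h' seen -> skip
Result: xhfw


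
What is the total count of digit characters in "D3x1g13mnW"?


Input string: 'D3x1g13mnW'
Operation: count digit characters (0-9)
Scan: 'D', '3'(digit), 'x', '1'(digit), 'g', '1'(digit), '3'(digit), 'm', 'n', 'W'
Digits found: 4
Result: 4


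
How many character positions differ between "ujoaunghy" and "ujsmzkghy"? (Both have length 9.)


String 1: 'ujoaunghy'
String 2: 'ujsmzkghy'
Compare each position: pos 0: 'u'=='u', pos 1: 'j'=='j', pos 2: 'o'!='s', pos 3: 'a'!='m', pos 4: 'u'!='z', pos 5: 'n'!='k', pos 6: 'g'=='g', pos 7: 'h'=='h', pos 8: 'y'=='y'
Differing positions: 4
Hamming distance: 4


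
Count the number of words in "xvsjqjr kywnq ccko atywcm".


Input string: 'xvsjqjr kywnq ccko atywcm'
Operation: split by spaces
Words found: 'xvsjqjr', 'kywnq', 'ccko', 'atywcm'
Word count: 4


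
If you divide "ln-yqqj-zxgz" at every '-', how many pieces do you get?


Input string: 'ln-yqqj-zxgz'
Delimiter: '-'
Split result: 'ln', 'yqqj', 'zxgz'
Number of parts: 3


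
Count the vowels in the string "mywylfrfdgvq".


Input string: 'mywylfrfdgvq'
Operation: count vowels (a, e, i, o, u)
Scan: s[0]='m', s[1]='y', s[2]='w', s[3]='y', s[4]='l', s[5]='f', s[6]='r', s[7]='f', s[8]='d', s[9]='g', s[10]='v', s[11]='q'
Vowels found: 0
Result: 0


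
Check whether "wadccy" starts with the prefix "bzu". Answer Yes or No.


Input string: 'wadccy'
Prefix to check: 'bzu'
First 3 characters of input: 'wad'
Match: False
Result: No


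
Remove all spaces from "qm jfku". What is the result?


Input string: 'qm jfku'
Operation: remove all spaces
Words: 'qm', 'jfku'
Join without spaces: qmjfku


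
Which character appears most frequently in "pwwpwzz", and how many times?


Input: 'pwwpwzz'
Operation: tally each character
Counts: 'p':2, 'w':3, 'z':2
Maximum: 'w' appears 3 times


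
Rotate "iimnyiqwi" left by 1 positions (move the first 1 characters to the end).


Input: 'iimnyiqwi', shift = 1
Operation: split at index 1 and swap parts
Front part s[0:1] = 'i'
Back part s[1:] = 'imnyiqwi'
Rotated = back + front = 'imnyiqwi' + 'i'
Result: imnyiqwii


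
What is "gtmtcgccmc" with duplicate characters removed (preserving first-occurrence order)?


Input: 'gtmtcgccmc'
Operation: keep first occurrence of each character
Scan: s[0]='g' new -> keep; s[1]='t' new -> keep; s[2]='m' new -> keep; s[3]='t' seen -> skip; s[4]='c' new -> keep; s[5]='g' seen -> skip; s[6]='c' seen -> skip; s[7]='c' seen -> skip; s[8]='m' seen -> skip; s[9]='c' seen -> skip
Result: gtmc


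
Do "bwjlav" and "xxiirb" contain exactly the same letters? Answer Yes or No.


String 1: 'bwjlav' -> sorted: 'abjlvw'
String 2: 'xxiirb' -> sorted: 'biirxx'
Compare sorted forms: 'abjlvw' != 'biirxx'
Anagram: No


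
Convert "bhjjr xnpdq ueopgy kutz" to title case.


Input string: 'bhjjr xnpdq ueopgy kutz'
Operation: capitalize first letter of each word
Word transformations: 'bhjjr'->'Bhjjr', 'xnpdq'->'Xnpdq', 'ueopgy'->'Ueopgy', 'kutz'->'Kutz'
Result: Bhjjr Xnpdq Ueopgy Kutz


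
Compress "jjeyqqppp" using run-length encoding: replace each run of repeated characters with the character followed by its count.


Input: 'jjeyqqppp'
Operation: identify consecutive runs
Runs: 'jj' -> j2, 'e' -> e1, 'y' -> y1, 'qq' -> q2, 'ppp' -> p3
Encoded: j2e1y1q2p3


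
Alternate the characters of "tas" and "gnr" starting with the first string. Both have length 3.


String 1: 'tas'
String 2: 'gnr'
Operation: alternate characters
Pairs: 't'+'g', 'a'+'n', 's'+'r'
Result: tgansr


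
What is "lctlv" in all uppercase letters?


Input string: 'lctlv'
Operation: convert each letter to uppercase
Mapping: 'l'->'L', 'c'->'C', 't'->'T', 'l'->'L', 'v'->'V'
Result: LCTLV


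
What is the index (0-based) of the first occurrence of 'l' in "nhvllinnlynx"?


Input string: 'nhvllinnlynx'
Target: 'l'
Scanning left to right: s[0]='n', s[1]='h', s[2]='v', s[3]='l'
First match at index: 3


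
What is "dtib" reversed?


Input string: 'dtib'
Operation: reverse character order
Original order: 'd' -> 't' -> 'i' -> 'b'
Reversed order: 'b' -> 'i' -> 't' -> 'd'
Result: bitd


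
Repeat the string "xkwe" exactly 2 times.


Input string: 'xkwe'
Operation: repeat 2 times
Concatenation: 'xkwe' + 'xkwe'
Result: xkwexkwe


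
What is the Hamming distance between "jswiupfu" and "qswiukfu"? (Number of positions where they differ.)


String 1: 'jswiupfu'
String 2: 'qswiukfu'
Compare each position: pos 0: 'j'!='q', pos 1: 's'=='s', pos 2: 'w'=='w', pos 3: 'i'=='i', pos 4: 'u'=='u', pos 5: 'p'!='k', pos 6: 'f'=='f', pos 7: 'u'=='u'
Differing positions: 2
Hamming distance: 2


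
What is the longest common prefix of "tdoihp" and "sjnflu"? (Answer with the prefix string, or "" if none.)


String 1: 'tdoihp'
String 2: 'sjnflu'
Compare position by position:
pos 0: 't' vs 's' differ -> stop
Longest common prefix: "" (length 0)


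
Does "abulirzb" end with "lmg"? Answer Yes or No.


Input string: 'abulirzb'
Suffix to check: 'lmg'
Last 3 characters of input: 'rzb'
Match: False
Result: No


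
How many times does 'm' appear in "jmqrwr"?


Input string: 'jmqrwr'
Target character: 'm'
Scan each position: s[1]='m'
Matches found at indices: 1
Total: 1


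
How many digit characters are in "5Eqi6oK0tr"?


Input string: '5Eqi6oK0tr'
Operation: count digit characters (0-9)
Scan: '5'(digit), 'E', 'q', 'i', '6'(digit), 'o', 'K', '0'(digit), 't', 'r'
Digits found: 3
Result: 3


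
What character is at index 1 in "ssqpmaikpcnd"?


Input string: 'ssqpmaikpcnd'
Operation: get character at index 1
Index mapping: s[0]='s', s[1]='s'
Result: 's'


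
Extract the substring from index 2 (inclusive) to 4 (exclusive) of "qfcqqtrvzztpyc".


Input string: 'qfcqqtrvzztpyc'
Operation: slice [2:4]
Extract characters: s[2]='c', s[3]='q'
Result: cq


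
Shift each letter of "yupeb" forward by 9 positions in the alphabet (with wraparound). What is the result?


Input: 'yupeb', shift = 9
Operation: for each letter, (position + 9) mod 26
Mapping: 'y'(24+9=33, 33 mod 26=7)->'h', 'u'(20+9=29, 29 mod 26=3)->'d', 'p'(15+9=24)->'y', 'e'(4+9=13)->'n', 'b'(1+9=10)->'k'
Result: hdynk


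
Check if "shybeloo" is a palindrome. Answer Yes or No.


Input string: 'shybeloo'
Reversed: 'oolebyhs'
Compare pairs: s[0]='s' vs s[7]='o' (mismatch), s[1]='h' vs s[6]='o' (mismatch), s[2]='y' vs s[5]='l' (mismatch), s[3]='b' vs s[4]='e' (mismatch)
Palindrome: No


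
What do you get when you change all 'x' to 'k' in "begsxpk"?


Input string: 'begsxpk'
Operation: replace 'x' with 'k'
Positions of 'x': 4
After replacement: begskpk


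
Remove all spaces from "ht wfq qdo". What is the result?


Input string: 'ht wfq qdo'
Operation: remove all spaces
Words: 'ht', 'wfq', 'qdo'
Join without spaces: htwfqqdo


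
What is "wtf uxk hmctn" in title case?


Input string: 'wtf uxk hmctn'
Operation: capitalize first letter of each word
Word transformations: 'wtf'->'Wtf', 'uxk'->'Uxk', 'hmctn'->'Hmctn'
Result: Wtf Uxk Hmctn


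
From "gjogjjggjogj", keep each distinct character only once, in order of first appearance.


Input: 'gjogjjggjogj'
Operation: keep first occurrence of each character
Scan: s[0]='g' new -> keep; s[1]='j' new -> keep; s[2]='o' new -> keep; s[3]='g' seen -> skip; s[4]='j' seen -> skip; s[5]='j' seen -> skip; s[6]='g' seen -> skip; s[7]='g' seen -> skip; s[8]='j' seen -> skip; s[9]='o' seen -> skip; s[10]='g' seen -> skip; s[11]='j' seen -> skip
Result: gjo


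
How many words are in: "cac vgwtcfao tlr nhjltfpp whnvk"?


Input string: 'cac vgwtcfao tlr nhjltfpp whnvk'
Operation: split by spaces
Words found: 'cac', 'vgwtcfao', 'tlr', 'nhjltfpp', 'whnvk'
Word count: 5


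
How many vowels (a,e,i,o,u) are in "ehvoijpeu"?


Input string: 'ehvoijpeu'
Operation: count vowels (a, e, i, o, u)
Scan: s[0]='e' (vowel), s[1]='h', s[2]='v', s[3]='o' (vowel), s[4]='i' (vowel), s[5]='j', s[6]='p', s[7]='e' (vowel), s[8]='u' (vowel)
Vowels found: 5
Result: 5


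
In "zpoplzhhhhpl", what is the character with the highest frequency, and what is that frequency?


Input: 'zpoplzhhhhpl'
Operation: tally each character
Counts: 'h':4, 'l':2, 'o':1, 'p':3, 'z':2
Maximum: 'h' appears 4 times


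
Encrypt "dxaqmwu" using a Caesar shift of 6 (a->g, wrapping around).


Input: 'dxaqmwu', shift = 6
Operation: for each letter, (position + 6) mod 26
Mapping: 'd'(3+6=9)->'j', 'x'(23+6=29, 29 mod 26=3)->'d', 'a'(0+6=6)->'g', 'q'(16+6=22)->'w', 'm'(12+6=18)->'s', 'w'(22+6=28, 28 mod 26=2)->'c', 'u'(20+6=26, 26 mod 26=0)->'a'
Result: jdgwsca


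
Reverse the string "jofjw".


Input string: 'jofjw'
Operation: reverse character order
Original order: 'j' -> 'o' -> 'f' -> 'j' -> 'w'
Reversed order: 'w' -> 'j' -> 'f' -> 'o' -> 'j'
Result: wjfoj


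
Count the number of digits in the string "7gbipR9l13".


Input string: '7gbipR9l13'
Operation: count digit characters (0-9)
Scan: '7'(digit), 'g', 'b', 'i', 'p', 'R', '9'(digit), 'l', '1'(digit), '3'(digit)
Digits found: 4
Result: 4


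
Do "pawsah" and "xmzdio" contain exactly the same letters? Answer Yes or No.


String 1: 'pawsah' -> sorted: 'aahpsw'
String 2: 'xmzdio' -> sorted: 'dimoxz'
Compare sorted forms: 'aahpsw' != 'dimoxz'
Anagram: No


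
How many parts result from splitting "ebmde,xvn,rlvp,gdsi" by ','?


Input string: 'ebmde,xvn,rlvp,gdsi'
Delimiter: ','
Split result: 'ebmde', 'xvn', 'rlvp', 'gdsi'
Number of parts: 4


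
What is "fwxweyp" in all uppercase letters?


Input string: 'fwxweyp'
Operation: convert each letter to uppercase
Mapping: 'f'->'F', 'w'->'W', 'x'->'X', 'w'->'W', 'e'->'E', 'y'->'Y', 'p'->'P'
Result: FWXWEYP


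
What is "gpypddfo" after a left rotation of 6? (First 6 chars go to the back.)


Input: 'gpypddfo', shift = 6
Operation: split at index 6 and swap parts
Front part s[0:6] = 'gpypdd'
Back part s[6:] = 'fo'
Rotated = back + front = 'fo' + 'gpypdd'
Result: fogpypdd


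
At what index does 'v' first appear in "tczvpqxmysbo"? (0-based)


Input string: 'tczvpqxmysbo'
Target: 'v'
Scanning left to right: s[0]='t', s[1]='c', s[2]='z', s[3]='v'
First match at index: 3


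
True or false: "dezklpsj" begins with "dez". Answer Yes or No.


Input string: 'dezklpsj'
Prefix to check: 'dez'
First 3 characters of input: 'dez'
Match: True
Result: Yes


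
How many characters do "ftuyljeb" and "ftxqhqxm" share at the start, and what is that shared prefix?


String 1: 'ftuyljeb'
String 2: 'ftxqhqxm'
Compare position by position:
pos 0: 'f' vs 'f' match
pos 1: 't' vs 't' match
pos 2: 'u' vs 'x' differ -> stop
Longest common prefix: "ft" (length 2)


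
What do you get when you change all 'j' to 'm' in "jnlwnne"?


Input string: 'jnlwnne'
Operation: replace 'j' with 'm'
Positions of 'j': 0
After replacement: mnlwnne


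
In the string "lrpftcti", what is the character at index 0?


Input string: 'lrpftcti'
Operation: get character at index 0
Index mapping: s[0]='l'
Result: 'l'


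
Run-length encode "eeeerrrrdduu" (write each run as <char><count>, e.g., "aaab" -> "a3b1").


Input: 'eeeerrrrdduu'
Operation: identify consecutive runs
Runs: 'eeee' -> e4, 'rrrr' -> r4, 'dd' -> d2, 'uu' -> u2
Encoded: e4r4d2u2


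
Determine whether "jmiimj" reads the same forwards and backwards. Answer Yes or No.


Input string: 'jmiimj'
Reversed: 'jmiimj'
Compare pairs: s[0]='j' vs s[5]='j' (match), s[1]='m' vs s[4]='m' (match), s[2]='i' vs s[3]='i' (match)
Palindrome: Yes


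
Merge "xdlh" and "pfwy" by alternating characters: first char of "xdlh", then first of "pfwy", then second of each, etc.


String 1: 'xdlh'
String 2: 'pfwy'
Operation: alternate characters
Pairs: 'x'+'p', 'd'+'f', 'l'+'w', 'h'+'y'
Result: xpdflwhy


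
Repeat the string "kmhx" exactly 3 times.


Input string: 'kmhx'
Operation: repeat 3 times
Concatenation: 'kmhx' + 'kmhx' + 'kmhx'
Result: kmhxkmhxkmhx


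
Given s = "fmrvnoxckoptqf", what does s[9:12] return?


Input string: 'fmrvnoxckoptqf'
Operation: slice [9:12]
Extract characters: s[9]='o', s[10]='p', s[11]='t'
Result: opt


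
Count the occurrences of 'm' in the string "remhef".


Input string: 'remhef'
Target character: 'm'
Scan each position: s[2]='m'
Matches found at indices: 2
Total: 1


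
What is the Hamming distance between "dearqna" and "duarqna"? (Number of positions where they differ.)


String 1: 'dearqna'
String 2: 'duarqna'
Compare each position: pos 0: 'd'=='d', pos 1: 'e'!='u', pos 2: 'a'=='a', pos 3: 'r'=='r', pos 4: 'q'=='q', pos 5: 'n'=='n', pos 6: 'a'=='a'
Differing positions: 1
Hamming distance: 1


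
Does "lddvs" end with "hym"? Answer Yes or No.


Input string: 'lddvs'
Suffix to check: 'hym'
Last 3 characters of input: 'dvs'
Match: False
Result: No


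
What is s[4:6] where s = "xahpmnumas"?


Input string: 'xahpmnumas'
Operation: slice [4:6]
Extract characters: s[4]='m', s[5]='n'
Result: mn


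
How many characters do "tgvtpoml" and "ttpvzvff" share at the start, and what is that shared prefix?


String 1: 'tgvtpoml'
String 2: 'ttpvzvff'
Compare position by position:
pos 0: 't' vs 't' match
pos 1: 'g' vs 't' differ -> stop
Longest common prefix: "t" (length 1)


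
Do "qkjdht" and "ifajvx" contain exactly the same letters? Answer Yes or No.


String 1: 'qkjdht' -> sorted: 'dhjkqt'
String 2: 'ifajvx' -> sorted: 'afijvx'
Compare sorted forms: 'dhjkqt' != 'afijvx'
Anagram: No


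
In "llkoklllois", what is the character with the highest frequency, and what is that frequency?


Input: 'llkoklllois'
Operation: tally each character
Counts: 'i':1, 'k':2, 'l':5, 'o':2, 's':1
Maximum: 'l' appears 5 times


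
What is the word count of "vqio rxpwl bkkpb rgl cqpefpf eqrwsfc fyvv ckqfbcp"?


Input string: 'vqio rxpwl bkkpb rgl cqpefpf eqrwsfc fyvv ckqfbcp'
Operation: split by spaces
Words found: 'vqio', 'rxpwl', 'bkkpb', 'rgl', 'cqpefpf', 'eqrwsfc', 'fyvv', 'ckqfbcp'
Word count: 8


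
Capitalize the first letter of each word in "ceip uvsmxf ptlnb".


Input string: 'ceip uvsmxf ptlnb'
Operation: capitalize first letter of each word
Word transformations: 'ceip'->'Ceip', 'uvsmxf'->'Uvsmxf', 'ptlnb'->'Ptlnb'
Result: Ceip Uvsmxf Ptlnb


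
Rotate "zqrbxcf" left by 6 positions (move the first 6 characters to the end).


Input: 'zqrbxcf', shift = 6
Operation: split at index 6 and swap parts
Front part s[0:6] = 'zqrbxc'
Back part s[6:] = 'f'
Rotated = back + front = 'f' + 'zqrbxc'
Result: fzqrbxc


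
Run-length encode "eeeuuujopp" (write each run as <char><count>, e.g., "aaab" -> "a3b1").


Input: 'eeeuuujopp'
Operation: identify consecutive runs
Runs: 'eee' -> e3, 'uuu' -> u3, 'j' -> j1, 'o' -> o1, 'pp' -> p2
Encoded: e3u3j1o1p2


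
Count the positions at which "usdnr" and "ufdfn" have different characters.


String 1: 'usdnr'
String 2: 'ufdfn'
Compare each position: pos 0: 'u'=='u', pos 1: 's'!='f', pos 2: 'd'=='d', pos 3: 'n'!='f', pos 4: 'r'!='n'
Differing positions: 3
Hamming distance: 3


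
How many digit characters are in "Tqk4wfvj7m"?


Input string: 'Tqk4wfvj7m'
Operation: count digit characters (0-9)
Scan: 'T', 'q', 'k', '4'(digit), 'w', 'f', 'v', 'j', '7'(digit), 'm'
Digits found: 2
Result: 2


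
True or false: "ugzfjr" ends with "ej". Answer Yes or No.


Input string: 'ugzfjr'
Suffix to check: 'ej'
Last 2 characters of input: 'jr'
Match: False
Result: No


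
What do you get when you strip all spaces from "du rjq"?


Input string: 'du rjq'
Operation: remove all spaces
Words: 'du', 'rjq'
Join without spaces: durjq


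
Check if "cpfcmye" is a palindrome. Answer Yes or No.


Input string: 'cpfcmye'
Reversed: 'eymcfpc'
Compare pairs: s[0]='c' vs s[6]='e' (mismatch), s[1]='p' vs s[5]='y' (mismatch), s[2]='f' vs s[4]='m' (mismatch)
Palindrome: No


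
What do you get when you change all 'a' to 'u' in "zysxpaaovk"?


Input string: 'zysxpaaovk'
Operation: replace 'a' with 'u'
Positions of 'a': 5, 6
After replacement: zysxpuuovk


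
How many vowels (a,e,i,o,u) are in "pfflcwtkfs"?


Input string: 'pfflcwtkfs'
Operation: count vowels (a, e, i, o, u)
Scan: s[0]='p', s[1]='f', s[2]='f', s[3]='l', s[4]='c', s[5]='w', s[6]='t', s[7]='k', s[8]='f', s[9]='s'
Vowels found: 0
Result: 0


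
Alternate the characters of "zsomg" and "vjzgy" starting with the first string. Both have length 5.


String 1: 'zsomg'
String 2: 'vjzgy'
Operation: alternate characters
Pairs: 'z'+'v', 's'+'j', 'o'+'z', 'm'+'g', 'g'+'y'
Result: zvsjozmggy


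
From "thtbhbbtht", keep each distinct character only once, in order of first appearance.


Input: 'thtbhbbtht'
Operation: keep first occurrence of each character
Scan: s[0]='t' new -> keep; s[1]='h' new -> keep; s[2]='t' seen -> skip; s[3]='b' new -> keep; s[4]='h' seen -> skip; s[5]='b' seen -> skip; s[6]='b' seen -> skip; s[7]='t' seen -> skip; s[8]='h' seen -> skip; s[9]='t' seen -> skip
Result: thb
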